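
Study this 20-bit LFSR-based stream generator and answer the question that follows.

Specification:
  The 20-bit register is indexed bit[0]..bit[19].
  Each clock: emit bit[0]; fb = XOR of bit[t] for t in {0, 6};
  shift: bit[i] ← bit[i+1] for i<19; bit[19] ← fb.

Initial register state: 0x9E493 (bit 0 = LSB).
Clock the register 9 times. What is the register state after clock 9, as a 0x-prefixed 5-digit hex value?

0x80CF2

reg_0 = 0x9E493
clock 1: out=1, reg = 0xCF249
clock 2: out=1, reg = 0x67924
clock 3: out=0, reg = 0x33C92
clock 4: out=0, reg = 0x19E49
clock 5: out=1, reg = 0x0CF24
clock 6: out=0, reg = 0x06792
clock 7: out=0, reg = 0x033C9
clock 8: out=1, reg = 0x019E4
clock 9: out=0, reg = 0x80CF2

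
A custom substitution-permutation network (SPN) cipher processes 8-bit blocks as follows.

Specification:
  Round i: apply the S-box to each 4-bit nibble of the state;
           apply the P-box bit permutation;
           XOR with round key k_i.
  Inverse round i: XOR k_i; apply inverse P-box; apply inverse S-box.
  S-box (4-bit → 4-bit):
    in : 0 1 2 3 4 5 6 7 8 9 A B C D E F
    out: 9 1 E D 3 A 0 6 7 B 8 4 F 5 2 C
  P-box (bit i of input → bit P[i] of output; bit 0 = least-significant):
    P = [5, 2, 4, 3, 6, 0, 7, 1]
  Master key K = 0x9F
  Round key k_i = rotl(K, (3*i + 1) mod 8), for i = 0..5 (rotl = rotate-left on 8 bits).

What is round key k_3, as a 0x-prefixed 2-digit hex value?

K = 0x9F
k_0 = rotl(K, (3*0+1) mod 8) = rotl(K, 1) = 0x3F
k_1 = rotl(K, (3*1+1) mod 8) = rotl(K, 4) = 0xF9
k_2 = rotl(K, (3*2+1) mod 8) = rotl(K, 7) = 0xCF
k_3 = rotl(K, (3*3+1) mod 8) = rotl(K, 2) = 0x7E

0x7E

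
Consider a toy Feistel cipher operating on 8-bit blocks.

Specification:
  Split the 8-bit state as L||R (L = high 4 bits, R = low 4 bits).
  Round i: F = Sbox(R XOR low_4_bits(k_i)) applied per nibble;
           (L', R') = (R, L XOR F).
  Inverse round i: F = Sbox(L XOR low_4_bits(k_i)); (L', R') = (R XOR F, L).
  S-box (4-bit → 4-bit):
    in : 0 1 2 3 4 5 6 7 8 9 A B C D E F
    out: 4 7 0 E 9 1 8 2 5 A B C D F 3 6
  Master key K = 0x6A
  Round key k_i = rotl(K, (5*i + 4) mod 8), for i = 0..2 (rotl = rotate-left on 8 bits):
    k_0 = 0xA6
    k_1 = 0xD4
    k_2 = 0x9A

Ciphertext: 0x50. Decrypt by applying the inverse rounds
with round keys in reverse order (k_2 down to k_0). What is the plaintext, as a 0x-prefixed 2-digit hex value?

s_0 = ciphertext = 0x50
s_1 = InvRound(s_0, k_2) = 0x65
s_2 = InvRound(s_1, k_1) = 0x56
s_3 = InvRound(s_2, k_0) = 0x85

0x85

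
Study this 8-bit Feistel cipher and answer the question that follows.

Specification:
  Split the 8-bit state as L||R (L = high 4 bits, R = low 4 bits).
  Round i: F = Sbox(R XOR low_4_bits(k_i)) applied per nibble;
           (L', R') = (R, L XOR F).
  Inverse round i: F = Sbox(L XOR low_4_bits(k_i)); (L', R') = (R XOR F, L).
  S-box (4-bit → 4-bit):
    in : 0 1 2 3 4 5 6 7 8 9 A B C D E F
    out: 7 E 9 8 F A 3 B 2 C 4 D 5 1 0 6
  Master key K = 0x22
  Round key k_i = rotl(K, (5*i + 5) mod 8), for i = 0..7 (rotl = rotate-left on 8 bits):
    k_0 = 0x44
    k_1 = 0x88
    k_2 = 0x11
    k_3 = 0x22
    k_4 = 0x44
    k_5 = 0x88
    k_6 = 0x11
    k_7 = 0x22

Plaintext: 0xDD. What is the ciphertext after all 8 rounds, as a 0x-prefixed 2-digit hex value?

s_0 = plaintext = 0xDD
s_1 = Round(s_0, k_0) = 0xD1
s_2 = Round(s_1, k_1) = 0x11
s_3 = Round(s_2, k_2) = 0x16
s_4 = Round(s_3, k_3) = 0x6E
s_5 = Round(s_4, k_4) = 0xE2
s_6 = Round(s_5, k_5) = 0x2A
s_7 = Round(s_6, k_6) = 0xAF
s_8 = Round(s_7, k_7) = 0xFB

0xFB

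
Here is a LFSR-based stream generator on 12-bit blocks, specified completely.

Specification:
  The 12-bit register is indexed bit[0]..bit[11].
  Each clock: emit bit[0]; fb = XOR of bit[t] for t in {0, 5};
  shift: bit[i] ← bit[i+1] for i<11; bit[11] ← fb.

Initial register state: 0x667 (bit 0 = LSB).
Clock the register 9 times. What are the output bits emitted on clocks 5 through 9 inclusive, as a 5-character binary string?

reg_0 = 0x667
clock 1: out=1, reg = 0x333
clock 2: out=1, reg = 0x199
clock 3: out=1, reg = 0x8CC
clock 4: out=0, reg = 0x466
clock 5: out=0, reg = 0xA33
clock 6: out=1, reg = 0x519
clock 7: out=1, reg = 0xA8C
clock 8: out=0, reg = 0x546
clock 9: out=0, reg = 0x2A3

01100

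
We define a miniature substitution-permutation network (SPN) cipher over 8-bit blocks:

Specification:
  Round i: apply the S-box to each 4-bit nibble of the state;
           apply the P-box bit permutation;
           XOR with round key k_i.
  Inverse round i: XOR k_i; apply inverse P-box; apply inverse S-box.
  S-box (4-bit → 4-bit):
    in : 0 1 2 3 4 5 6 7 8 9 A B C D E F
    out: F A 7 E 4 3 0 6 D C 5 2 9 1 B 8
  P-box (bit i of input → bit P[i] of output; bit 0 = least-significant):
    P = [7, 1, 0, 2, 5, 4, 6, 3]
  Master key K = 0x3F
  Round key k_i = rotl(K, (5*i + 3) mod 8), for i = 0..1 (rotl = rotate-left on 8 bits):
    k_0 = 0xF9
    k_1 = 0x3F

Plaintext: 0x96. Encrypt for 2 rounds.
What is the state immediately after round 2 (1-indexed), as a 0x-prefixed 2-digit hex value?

0x29

s_0 = plaintext = 0x96
s_1 = Round(s_0, k_0) = 0xB1
s_2 = Round(s_1, k_1) = 0x29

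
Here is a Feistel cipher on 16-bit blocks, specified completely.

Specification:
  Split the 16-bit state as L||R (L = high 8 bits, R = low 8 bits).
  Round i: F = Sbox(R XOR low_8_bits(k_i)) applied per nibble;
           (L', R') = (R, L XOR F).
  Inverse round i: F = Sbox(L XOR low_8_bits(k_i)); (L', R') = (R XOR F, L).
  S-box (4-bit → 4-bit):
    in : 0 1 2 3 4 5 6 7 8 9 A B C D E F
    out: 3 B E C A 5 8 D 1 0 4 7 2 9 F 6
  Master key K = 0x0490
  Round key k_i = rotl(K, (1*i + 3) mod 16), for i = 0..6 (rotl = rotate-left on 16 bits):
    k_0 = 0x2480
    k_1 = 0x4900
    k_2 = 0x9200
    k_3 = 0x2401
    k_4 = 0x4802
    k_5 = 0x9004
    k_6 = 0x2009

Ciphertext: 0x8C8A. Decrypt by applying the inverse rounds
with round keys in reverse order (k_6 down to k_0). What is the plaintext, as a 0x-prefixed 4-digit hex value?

s_0 = ciphertext = 0x8C8A
s_1 = InvRound(s_0, k_6) = 0x9F8C
s_2 = InvRound(s_1, k_5) = 0x8B9F
s_3 = InvRound(s_2, k_4) = 0x8F8B
s_4 = InvRound(s_3, k_3) = 0x948F
s_5 = InvRound(s_4, k_2) = 0x8594
s_6 = InvRound(s_5, k_1) = 0x8185
s_7 = InvRound(s_6, k_0) = 0xBE81

0xBE81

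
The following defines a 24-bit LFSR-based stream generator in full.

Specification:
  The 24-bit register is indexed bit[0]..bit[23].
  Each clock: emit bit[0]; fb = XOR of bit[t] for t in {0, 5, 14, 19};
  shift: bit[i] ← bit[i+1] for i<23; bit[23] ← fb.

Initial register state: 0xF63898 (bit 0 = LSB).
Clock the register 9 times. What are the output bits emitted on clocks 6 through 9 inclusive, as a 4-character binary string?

reg_0 = 0xF63898
clock 1: out=0, reg = 0x7B1C4C
clock 2: out=0, reg = 0xBD8E26
clock 3: out=0, reg = 0x5EC713
clock 4: out=1, reg = 0xAF6389
clock 5: out=1, reg = 0xD7B1C4
clock 6: out=0, reg = 0x6BD8E2
clock 7: out=0, reg = 0xB5EC71
clock 8: out=1, reg = 0xDAF638
clock 9: out=0, reg = 0xED7B1C

0010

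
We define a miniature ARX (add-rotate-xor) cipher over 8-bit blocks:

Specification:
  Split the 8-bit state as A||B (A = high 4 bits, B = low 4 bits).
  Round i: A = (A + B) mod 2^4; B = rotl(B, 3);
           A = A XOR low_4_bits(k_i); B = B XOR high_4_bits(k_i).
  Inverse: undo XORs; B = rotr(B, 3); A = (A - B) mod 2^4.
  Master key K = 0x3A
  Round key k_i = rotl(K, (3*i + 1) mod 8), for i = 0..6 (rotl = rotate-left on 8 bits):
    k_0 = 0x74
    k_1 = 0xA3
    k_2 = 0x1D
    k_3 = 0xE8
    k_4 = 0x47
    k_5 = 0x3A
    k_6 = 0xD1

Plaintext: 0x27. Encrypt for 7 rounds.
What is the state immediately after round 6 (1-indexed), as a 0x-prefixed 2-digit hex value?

0xC4

s_0 = plaintext = 0x27
s_1 = Round(s_0, k_0) = 0xDC
s_2 = Round(s_1, k_1) = 0xAC
s_3 = Round(s_2, k_2) = 0xB7
s_4 = Round(s_3, k_3) = 0xA5
s_5 = Round(s_4, k_4) = 0x8E
s_6 = Round(s_5, k_5) = 0xC4
s_7 = Round(s_6, k_6) = 0x1F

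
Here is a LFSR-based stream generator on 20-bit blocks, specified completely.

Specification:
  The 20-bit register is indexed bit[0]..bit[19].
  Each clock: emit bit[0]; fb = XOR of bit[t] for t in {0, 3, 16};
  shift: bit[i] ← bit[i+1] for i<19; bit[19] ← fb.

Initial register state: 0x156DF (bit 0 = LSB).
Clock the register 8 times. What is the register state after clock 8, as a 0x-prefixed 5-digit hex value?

reg_0 = 0x156DF
clock 1: out=1, reg = 0x8AB6F
clock 2: out=1, reg = 0x455B7
clock 3: out=1, reg = 0xA2ADB
clock 4: out=1, reg = 0x5156D
clock 5: out=1, reg = 0xA8AB6
clock 6: out=0, reg = 0x5455B
clock 7: out=1, reg = 0xAA2AD
clock 8: out=1, reg = 0x55156

0x55156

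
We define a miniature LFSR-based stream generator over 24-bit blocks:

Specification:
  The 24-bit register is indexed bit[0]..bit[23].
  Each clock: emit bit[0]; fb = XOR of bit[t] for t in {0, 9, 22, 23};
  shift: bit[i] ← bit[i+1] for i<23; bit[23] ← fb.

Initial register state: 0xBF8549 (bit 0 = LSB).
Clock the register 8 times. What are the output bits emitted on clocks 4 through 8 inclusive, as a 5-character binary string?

10010

reg_0 = 0xBF8549
clock 1: out=1, reg = 0x5FC2A4
clock 2: out=0, reg = 0x2FE152
clock 3: out=0, reg = 0x17F0A9
clock 4: out=1, reg = 0x8BF854
clock 5: out=0, reg = 0xC5FC2A
clock 6: out=0, reg = 0x62FE15
clock 7: out=1, reg = 0xB17F0A
clock 8: out=0, reg = 0x58BF85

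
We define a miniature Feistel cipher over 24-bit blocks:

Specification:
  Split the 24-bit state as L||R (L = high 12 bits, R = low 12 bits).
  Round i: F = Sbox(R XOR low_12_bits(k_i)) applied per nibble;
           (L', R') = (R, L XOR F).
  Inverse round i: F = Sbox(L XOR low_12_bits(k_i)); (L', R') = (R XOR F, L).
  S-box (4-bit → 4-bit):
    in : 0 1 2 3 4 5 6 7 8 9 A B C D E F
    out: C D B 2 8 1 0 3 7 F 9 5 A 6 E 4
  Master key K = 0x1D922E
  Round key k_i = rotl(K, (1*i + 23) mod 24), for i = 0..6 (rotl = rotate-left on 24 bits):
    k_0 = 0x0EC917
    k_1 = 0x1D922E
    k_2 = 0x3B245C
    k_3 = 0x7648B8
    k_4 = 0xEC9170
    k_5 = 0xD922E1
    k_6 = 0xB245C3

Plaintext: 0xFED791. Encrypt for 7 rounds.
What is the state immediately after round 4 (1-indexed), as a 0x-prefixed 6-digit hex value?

0xC69DAE

s_0 = plaintext = 0xFED791
s_1 = Round(s_0, k_0) = 0x79119D
s_2 = Round(s_1, k_1) = 0x19D5C3
s_3 = Round(s_2, k_2) = 0x5C3C69
s_4 = Round(s_3, k_3) = 0xC69DAE
s_5 = Round(s_4, k_4) = 0xDAE607
s_6 = Round(s_5, k_5) = 0x60754E
s_7 = Round(s_6, k_6) = 0x54EA71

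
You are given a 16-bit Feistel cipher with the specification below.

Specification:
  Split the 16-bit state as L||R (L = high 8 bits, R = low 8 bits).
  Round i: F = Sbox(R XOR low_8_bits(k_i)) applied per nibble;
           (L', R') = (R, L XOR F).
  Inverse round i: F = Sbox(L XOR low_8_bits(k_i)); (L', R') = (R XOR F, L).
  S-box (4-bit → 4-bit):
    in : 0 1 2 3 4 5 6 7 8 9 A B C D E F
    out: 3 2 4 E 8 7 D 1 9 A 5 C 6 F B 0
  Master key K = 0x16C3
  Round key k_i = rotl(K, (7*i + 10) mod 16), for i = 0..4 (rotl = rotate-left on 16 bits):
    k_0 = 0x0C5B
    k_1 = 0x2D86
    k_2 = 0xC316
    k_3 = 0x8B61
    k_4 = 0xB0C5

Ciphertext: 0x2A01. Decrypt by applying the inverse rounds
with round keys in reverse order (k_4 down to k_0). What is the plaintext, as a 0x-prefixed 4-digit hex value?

0xDFA8

s_0 = ciphertext = 0x2A01
s_1 = InvRound(s_0, k_4) = 0xB12A
s_2 = InvRound(s_1, k_3) = 0xD9B1
s_3 = InvRound(s_2, k_2) = 0xD1D9
s_4 = InvRound(s_3, k_1) = 0xA8D1
s_5 = InvRound(s_4, k_0) = 0xDFA8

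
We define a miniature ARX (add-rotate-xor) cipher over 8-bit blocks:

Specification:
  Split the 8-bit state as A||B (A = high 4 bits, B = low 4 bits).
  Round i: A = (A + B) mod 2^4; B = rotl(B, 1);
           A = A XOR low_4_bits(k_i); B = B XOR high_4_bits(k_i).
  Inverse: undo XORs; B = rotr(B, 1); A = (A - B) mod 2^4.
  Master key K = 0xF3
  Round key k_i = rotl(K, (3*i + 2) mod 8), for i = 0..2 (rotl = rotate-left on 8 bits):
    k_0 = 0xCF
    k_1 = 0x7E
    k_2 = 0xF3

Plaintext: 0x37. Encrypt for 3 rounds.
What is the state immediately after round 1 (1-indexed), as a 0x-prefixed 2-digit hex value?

0x52

s_0 = plaintext = 0x37
s_1 = Round(s_0, k_0) = 0x52
s_2 = Round(s_1, k_1) = 0x93
s_3 = Round(s_2, k_2) = 0xF9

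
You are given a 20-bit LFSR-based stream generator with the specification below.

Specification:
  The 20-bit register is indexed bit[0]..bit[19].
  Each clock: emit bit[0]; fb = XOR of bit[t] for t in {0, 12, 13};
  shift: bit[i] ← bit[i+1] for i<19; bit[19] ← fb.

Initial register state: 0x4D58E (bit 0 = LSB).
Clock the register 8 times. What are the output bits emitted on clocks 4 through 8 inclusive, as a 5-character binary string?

reg_0 = 0x4D58E
clock 1: out=0, reg = 0xA6AC7
clock 2: out=1, reg = 0x53563
clock 3: out=1, reg = 0xA9AB1
clock 4: out=1, reg = 0x54D58
clock 5: out=0, reg = 0x2A6AC
clock 6: out=0, reg = 0x95356
clock 7: out=0, reg = 0xCA9AB
clock 8: out=1, reg = 0x654D5

10001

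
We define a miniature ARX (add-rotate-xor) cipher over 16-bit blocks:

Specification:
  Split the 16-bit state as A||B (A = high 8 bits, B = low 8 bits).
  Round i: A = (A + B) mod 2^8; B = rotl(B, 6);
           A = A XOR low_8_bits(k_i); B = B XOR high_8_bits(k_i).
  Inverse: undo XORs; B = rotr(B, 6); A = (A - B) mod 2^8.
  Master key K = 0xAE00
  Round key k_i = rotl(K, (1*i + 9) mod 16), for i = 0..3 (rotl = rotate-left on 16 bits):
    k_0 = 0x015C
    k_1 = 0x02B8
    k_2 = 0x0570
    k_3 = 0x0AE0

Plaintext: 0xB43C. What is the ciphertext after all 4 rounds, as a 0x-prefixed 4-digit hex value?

s_0 = plaintext = 0xB43C
s_1 = Round(s_0, k_0) = 0xAC0E
s_2 = Round(s_1, k_1) = 0x0281
s_3 = Round(s_2, k_2) = 0xF365
s_4 = Round(s_3, k_3) = 0xB853

0xB853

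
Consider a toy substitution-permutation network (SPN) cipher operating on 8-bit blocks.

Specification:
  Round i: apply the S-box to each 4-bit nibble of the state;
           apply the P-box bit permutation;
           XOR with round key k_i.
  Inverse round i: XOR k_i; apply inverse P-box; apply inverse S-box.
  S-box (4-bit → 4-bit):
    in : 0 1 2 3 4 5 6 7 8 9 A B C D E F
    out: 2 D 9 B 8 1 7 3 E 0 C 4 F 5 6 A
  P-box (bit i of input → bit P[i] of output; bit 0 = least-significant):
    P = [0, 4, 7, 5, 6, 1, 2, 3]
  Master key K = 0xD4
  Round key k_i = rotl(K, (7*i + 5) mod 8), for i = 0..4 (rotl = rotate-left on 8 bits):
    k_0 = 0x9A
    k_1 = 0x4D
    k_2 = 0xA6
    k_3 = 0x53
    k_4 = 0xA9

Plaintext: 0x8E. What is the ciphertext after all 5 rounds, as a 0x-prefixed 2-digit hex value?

0xBA

s_0 = plaintext = 0x8E
s_1 = Round(s_0, k_0) = 0x04
s_2 = Round(s_1, k_1) = 0x6F
s_3 = Round(s_2, k_2) = 0xD0
s_4 = Round(s_3, k_3) = 0x07
s_5 = Round(s_4, k_4) = 0xBA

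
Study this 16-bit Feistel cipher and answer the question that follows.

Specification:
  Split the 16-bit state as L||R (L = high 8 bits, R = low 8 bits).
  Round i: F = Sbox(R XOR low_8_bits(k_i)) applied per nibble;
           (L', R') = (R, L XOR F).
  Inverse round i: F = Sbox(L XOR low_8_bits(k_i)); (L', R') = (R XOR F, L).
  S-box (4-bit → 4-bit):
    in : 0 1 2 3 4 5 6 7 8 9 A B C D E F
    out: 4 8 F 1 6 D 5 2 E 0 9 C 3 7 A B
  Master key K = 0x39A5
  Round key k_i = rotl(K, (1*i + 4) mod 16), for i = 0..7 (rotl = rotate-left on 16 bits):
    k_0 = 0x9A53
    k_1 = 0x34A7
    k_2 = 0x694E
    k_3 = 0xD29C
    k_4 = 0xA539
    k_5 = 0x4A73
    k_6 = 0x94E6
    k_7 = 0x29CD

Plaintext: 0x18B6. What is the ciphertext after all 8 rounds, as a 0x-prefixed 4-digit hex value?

s_0 = plaintext = 0x18B6
s_1 = Round(s_0, k_0) = 0xB6B5
s_2 = Round(s_1, k_1) = 0xB539
s_3 = Round(s_2, k_2) = 0x3997
s_4 = Round(s_3, k_3) = 0x9775
s_5 = Round(s_4, k_4) = 0x75F4
s_6 = Round(s_5, k_5) = 0xF497
s_7 = Round(s_6, k_6) = 0x97DC
s_8 = Round(s_7, k_7) = 0xDC1F

0xDC1F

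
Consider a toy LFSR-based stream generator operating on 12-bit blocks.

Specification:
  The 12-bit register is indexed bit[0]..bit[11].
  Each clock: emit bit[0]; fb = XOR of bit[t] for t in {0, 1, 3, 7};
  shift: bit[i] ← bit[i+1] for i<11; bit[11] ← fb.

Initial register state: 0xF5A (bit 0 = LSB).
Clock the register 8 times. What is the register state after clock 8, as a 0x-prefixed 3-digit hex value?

reg_0 = 0xF5A
clock 1: out=0, reg = 0x7AD
clock 2: out=1, reg = 0xBD6
clock 3: out=0, reg = 0x5EB
clock 4: out=1, reg = 0x2F5
clock 5: out=1, reg = 0x17A
clock 6: out=0, reg = 0x0BD
clock 7: out=1, reg = 0x85E
clock 8: out=0, reg = 0x42F

0x42F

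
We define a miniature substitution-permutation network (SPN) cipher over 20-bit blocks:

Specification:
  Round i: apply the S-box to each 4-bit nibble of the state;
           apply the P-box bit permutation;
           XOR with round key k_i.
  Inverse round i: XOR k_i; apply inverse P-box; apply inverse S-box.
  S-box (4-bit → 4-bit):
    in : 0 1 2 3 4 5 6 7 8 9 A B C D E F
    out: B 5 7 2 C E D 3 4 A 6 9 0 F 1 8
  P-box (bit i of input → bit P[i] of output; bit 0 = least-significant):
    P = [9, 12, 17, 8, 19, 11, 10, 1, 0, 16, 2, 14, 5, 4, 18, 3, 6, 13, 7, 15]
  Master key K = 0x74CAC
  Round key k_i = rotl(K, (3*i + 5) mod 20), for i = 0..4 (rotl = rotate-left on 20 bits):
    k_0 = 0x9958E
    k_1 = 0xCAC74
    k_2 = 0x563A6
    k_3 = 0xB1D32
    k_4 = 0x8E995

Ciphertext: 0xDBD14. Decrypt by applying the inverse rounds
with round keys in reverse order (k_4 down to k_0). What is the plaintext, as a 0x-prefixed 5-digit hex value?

0x936E6

s_0 = ciphertext = 0xDBD14
s_1 = InvRound(s_0, k_4) = 0x88083
s_2 = InvRound(s_1, k_3) = 0x477A5
s_3 = InvRound(s_2, k_2) = 0xCC743
s_4 = InvRound(s_3, k_1) = 0x3769B
s_5 = InvRound(s_4, k_0) = 0x936E6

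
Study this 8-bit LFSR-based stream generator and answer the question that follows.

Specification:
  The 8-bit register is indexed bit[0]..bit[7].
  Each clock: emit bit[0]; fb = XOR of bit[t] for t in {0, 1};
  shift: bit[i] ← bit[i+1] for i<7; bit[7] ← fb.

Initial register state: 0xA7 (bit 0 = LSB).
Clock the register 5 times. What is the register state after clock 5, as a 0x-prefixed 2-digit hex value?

reg_0 = 0xA7
clock 1: out=1, reg = 0x53
clock 2: out=1, reg = 0x29
clock 3: out=1, reg = 0x94
clock 4: out=0, reg = 0x4A
clock 5: out=0, reg = 0xA5

0xA5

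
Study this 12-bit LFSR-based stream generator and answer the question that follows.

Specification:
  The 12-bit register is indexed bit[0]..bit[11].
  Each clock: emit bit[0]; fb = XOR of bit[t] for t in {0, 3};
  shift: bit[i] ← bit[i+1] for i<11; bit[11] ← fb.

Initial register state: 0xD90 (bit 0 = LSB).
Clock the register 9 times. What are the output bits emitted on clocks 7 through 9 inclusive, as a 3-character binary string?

reg_0 = 0xD90
clock 1: out=0, reg = 0x6C8
clock 2: out=0, reg = 0xB64
clock 3: out=0, reg = 0x5B2
clock 4: out=0, reg = 0x2D9
clock 5: out=1, reg = 0x16C
clock 6: out=0, reg = 0x8B6
clock 7: out=0, reg = 0x45B
clock 8: out=1, reg = 0x22D
clock 9: out=1, reg = 0x116

011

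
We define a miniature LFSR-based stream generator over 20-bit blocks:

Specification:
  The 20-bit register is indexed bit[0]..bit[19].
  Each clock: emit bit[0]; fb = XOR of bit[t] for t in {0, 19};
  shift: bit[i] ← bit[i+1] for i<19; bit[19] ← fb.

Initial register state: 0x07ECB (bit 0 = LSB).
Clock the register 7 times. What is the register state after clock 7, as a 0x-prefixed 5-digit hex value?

reg_0 = 0x07ECB
clock 1: out=1, reg = 0x83F65
clock 2: out=1, reg = 0x41FB2
clock 3: out=0, reg = 0x20FD9
clock 4: out=1, reg = 0x907EC
clock 5: out=0, reg = 0xC83F6
clock 6: out=0, reg = 0xE41FB
clock 7: out=1, reg = 0x720FD

0x720FD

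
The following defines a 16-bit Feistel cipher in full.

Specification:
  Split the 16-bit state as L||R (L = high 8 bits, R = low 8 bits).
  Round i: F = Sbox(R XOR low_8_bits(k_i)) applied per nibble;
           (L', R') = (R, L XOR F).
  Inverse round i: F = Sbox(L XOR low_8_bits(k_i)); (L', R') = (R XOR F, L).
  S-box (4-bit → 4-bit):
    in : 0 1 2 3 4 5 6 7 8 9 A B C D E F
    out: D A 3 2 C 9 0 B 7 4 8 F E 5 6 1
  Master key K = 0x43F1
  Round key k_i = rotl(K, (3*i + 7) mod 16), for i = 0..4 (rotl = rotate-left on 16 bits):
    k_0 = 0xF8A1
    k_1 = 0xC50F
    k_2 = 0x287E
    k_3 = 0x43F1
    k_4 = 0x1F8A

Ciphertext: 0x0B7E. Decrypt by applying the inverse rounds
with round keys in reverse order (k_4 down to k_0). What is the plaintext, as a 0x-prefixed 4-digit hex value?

s_0 = ciphertext = 0x0B7E
s_1 = InvRound(s_0, k_4) = 0x040B
s_2 = InvRound(s_1, k_3) = 0x1204
s_3 = InvRound(s_2, k_2) = 0x0A12
s_4 = InvRound(s_3, k_1) = 0xCB0A
s_5 = InvRound(s_4, k_0) = 0x02CB

0x02CB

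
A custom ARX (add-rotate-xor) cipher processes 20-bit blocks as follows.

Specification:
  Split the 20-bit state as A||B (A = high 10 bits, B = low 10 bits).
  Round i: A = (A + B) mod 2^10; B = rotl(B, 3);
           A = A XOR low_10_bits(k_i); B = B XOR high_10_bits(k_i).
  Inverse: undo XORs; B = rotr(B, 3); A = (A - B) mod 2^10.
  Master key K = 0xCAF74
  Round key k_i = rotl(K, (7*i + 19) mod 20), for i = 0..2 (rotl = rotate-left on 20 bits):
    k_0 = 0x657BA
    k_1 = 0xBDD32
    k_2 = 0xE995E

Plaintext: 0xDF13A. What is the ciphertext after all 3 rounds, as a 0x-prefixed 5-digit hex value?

s_0 = plaintext = 0xDF13A
s_1 = Round(s_0, k_0) = 0xC3047
s_2 = Round(s_1, k_1) = 0x984CF
s_3 = Round(s_2, k_2) = 0x9B9DF

0x9B9DF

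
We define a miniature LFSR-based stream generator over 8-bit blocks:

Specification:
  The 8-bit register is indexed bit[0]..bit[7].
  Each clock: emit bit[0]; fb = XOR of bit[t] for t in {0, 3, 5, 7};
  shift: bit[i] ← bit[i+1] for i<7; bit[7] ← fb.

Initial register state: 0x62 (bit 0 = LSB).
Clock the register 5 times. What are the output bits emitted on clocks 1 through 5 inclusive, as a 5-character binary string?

reg_0 = 0x62
clock 1: out=0, reg = 0xB1
clock 2: out=1, reg = 0xD8
clock 3: out=0, reg = 0x6C
clock 4: out=0, reg = 0x36
clock 5: out=0, reg = 0x9B

01000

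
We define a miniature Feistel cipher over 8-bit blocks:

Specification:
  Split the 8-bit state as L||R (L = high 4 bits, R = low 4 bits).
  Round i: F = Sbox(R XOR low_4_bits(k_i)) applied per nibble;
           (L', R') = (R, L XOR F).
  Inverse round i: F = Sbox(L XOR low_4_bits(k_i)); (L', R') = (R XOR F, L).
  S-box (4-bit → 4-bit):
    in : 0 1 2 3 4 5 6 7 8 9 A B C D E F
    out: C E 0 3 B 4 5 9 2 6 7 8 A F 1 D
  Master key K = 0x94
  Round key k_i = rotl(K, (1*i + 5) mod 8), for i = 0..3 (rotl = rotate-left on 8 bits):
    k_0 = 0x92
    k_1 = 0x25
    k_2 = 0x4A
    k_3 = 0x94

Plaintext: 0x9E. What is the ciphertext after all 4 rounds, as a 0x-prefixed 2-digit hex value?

0xDD

s_0 = plaintext = 0x9E
s_1 = Round(s_0, k_0) = 0xE3
s_2 = Round(s_1, k_1) = 0x3B
s_3 = Round(s_2, k_2) = 0xBD
s_4 = Round(s_3, k_3) = 0xDD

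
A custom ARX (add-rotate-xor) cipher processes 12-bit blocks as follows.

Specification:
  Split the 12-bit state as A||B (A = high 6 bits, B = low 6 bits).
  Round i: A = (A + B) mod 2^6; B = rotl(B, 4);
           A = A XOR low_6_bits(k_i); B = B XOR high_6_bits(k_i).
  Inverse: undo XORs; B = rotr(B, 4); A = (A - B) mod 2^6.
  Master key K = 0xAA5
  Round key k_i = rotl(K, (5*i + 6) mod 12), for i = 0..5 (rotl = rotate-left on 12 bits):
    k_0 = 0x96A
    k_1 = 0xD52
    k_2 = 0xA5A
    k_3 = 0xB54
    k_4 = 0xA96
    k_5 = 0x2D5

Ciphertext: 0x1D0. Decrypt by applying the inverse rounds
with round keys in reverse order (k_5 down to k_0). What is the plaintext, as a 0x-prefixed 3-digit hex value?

0x0E5

s_0 = ciphertext = 0x1D0
s_1 = InvRound(s_0, k_5) = 0x96D
s_2 = InvRound(s_1, k_4) = 0x5DC
s_3 = InvRound(s_2, k_3) = 0xF07
s_4 = InvRound(s_3, k_2) = 0xB3A
s_5 = InvRound(s_4, k_1) = 0x0BC
s_6 = InvRound(s_5, k_0) = 0x0E5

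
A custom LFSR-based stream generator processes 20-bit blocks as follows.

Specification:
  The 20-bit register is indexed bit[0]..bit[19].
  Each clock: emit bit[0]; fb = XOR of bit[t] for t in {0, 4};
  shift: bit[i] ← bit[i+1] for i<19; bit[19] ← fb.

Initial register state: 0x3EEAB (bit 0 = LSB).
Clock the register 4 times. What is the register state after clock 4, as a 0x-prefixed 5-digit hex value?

reg_0 = 0x3EEAB
clock 1: out=1, reg = 0x9F755
clock 2: out=1, reg = 0x4FBAA
clock 3: out=0, reg = 0x27DD5
clock 4: out=1, reg = 0x13EEA

0x13EEA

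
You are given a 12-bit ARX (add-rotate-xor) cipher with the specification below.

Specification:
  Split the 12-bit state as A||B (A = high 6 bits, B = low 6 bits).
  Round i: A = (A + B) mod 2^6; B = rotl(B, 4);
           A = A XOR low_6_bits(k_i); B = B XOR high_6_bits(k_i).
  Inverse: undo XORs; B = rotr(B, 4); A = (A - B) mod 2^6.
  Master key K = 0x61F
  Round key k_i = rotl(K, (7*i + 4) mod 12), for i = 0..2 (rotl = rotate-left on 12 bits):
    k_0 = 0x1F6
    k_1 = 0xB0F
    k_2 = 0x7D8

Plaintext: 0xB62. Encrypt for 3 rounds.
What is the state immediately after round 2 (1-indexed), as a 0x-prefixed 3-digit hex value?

0x9D7

s_0 = plaintext = 0xB62
s_1 = Round(s_0, k_0) = 0xE6F
s_2 = Round(s_1, k_1) = 0x9D7
s_3 = Round(s_2, k_2) = 0x9AA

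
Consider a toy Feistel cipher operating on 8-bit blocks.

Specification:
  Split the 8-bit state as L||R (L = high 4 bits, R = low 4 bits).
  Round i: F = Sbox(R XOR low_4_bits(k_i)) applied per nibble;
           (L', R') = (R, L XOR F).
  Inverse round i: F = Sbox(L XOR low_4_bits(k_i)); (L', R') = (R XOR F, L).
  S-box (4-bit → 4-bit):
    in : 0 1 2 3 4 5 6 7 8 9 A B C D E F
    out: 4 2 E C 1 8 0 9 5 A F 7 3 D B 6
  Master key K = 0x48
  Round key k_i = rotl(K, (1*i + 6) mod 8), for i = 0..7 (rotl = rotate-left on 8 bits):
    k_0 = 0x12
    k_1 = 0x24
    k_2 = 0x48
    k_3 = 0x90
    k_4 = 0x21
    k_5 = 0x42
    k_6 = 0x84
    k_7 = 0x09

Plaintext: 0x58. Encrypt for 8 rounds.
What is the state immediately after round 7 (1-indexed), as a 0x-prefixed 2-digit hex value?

s_0 = plaintext = 0x58
s_1 = Round(s_0, k_0) = 0x8A
s_2 = Round(s_1, k_1) = 0xA3
s_3 = Round(s_2, k_2) = 0x3D
s_4 = Round(s_3, k_3) = 0xDE
s_5 = Round(s_4, k_4) = 0xEB
s_6 = Round(s_5, k_5) = 0xB4
s_7 = Round(s_6, k_6) = 0x4F
s_8 = Round(s_7, k_7) = 0xF4

0x4F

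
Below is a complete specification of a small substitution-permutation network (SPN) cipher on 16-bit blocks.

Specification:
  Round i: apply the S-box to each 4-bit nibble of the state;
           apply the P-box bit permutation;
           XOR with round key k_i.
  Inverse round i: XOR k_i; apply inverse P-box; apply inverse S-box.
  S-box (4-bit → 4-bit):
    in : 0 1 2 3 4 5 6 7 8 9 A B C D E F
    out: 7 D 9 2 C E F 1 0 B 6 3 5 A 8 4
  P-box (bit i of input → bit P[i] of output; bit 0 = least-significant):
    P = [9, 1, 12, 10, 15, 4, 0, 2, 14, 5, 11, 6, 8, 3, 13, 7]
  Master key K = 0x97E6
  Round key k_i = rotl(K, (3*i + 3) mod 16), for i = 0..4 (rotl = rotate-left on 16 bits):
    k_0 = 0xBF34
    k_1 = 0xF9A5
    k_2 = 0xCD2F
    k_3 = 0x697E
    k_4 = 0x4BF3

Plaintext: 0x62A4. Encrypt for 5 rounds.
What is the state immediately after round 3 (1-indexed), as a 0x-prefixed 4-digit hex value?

s_0 = plaintext = 0x62A4
s_1 = Round(s_0, k_0) = 0xCAED
s_2 = Round(s_1, k_1) = 0xD483
s_3 = Round(s_2, k_2) = 0xC5E5
s_4 = Round(s_3, k_3) = 0x5418
s_5 = Round(s_4, k_4) = 0xE33E

0xC5E5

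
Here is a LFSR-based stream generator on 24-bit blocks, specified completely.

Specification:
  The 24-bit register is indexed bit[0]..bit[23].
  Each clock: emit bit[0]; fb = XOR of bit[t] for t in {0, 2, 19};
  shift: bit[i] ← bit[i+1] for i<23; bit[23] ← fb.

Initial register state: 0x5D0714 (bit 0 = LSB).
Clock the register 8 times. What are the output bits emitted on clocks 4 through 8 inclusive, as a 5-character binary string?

01000

reg_0 = 0x5D0714
clock 1: out=0, reg = 0x2E838A
clock 2: out=0, reg = 0x9741C5
clock 3: out=1, reg = 0x4BA0E2
clock 4: out=0, reg = 0xA5D071
clock 5: out=1, reg = 0xD2E838
clock 6: out=0, reg = 0x69741C
clock 7: out=0, reg = 0x34BA0E
clock 8: out=0, reg = 0x9A5D07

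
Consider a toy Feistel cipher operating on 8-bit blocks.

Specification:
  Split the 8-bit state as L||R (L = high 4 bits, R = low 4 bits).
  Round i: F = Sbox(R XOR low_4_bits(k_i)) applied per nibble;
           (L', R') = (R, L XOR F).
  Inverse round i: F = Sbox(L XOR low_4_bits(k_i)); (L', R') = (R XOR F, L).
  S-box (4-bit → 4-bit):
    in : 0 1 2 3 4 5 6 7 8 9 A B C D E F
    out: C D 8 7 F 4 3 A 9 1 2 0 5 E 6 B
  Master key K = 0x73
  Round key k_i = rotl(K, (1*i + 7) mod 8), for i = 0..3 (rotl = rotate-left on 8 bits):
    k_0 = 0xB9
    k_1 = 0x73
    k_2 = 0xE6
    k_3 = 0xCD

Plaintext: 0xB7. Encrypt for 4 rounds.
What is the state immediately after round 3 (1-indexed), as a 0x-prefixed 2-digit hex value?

0x17

s_0 = plaintext = 0xB7
s_1 = Round(s_0, k_0) = 0x7D
s_2 = Round(s_1, k_1) = 0xD1
s_3 = Round(s_2, k_2) = 0x17
s_4 = Round(s_3, k_3) = 0x73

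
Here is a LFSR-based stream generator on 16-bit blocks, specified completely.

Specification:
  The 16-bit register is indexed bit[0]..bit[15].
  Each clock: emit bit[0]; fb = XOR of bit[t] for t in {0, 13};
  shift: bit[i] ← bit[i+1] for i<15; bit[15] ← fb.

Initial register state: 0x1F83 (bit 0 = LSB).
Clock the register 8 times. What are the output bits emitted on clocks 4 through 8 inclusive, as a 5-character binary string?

reg_0 = 0x1F83
clock 1: out=1, reg = 0x8FC1
clock 2: out=1, reg = 0xC7E0
clock 3: out=0, reg = 0x63F0
clock 4: out=0, reg = 0xB1F8
clock 5: out=0, reg = 0xD8FC
clock 6: out=0, reg = 0x6C7E
clock 7: out=0, reg = 0xB63F
clock 8: out=1, reg = 0x5B1F

00001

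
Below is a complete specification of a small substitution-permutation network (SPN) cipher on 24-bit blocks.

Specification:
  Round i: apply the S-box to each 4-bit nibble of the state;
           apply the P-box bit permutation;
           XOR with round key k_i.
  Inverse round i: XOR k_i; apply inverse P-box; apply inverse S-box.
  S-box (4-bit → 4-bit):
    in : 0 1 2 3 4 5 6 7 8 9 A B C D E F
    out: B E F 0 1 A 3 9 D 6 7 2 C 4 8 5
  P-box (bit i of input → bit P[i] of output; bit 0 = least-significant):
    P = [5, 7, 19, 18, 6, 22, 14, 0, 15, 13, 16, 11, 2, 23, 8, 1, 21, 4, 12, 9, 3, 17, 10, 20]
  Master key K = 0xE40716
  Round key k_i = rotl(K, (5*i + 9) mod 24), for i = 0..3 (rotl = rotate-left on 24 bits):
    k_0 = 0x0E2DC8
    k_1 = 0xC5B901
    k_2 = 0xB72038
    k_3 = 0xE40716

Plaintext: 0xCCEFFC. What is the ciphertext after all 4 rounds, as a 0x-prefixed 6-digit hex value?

s_0 = plaintext = 0xCCEFFC
s_1 = Round(s_0, k_0) = 0x13FB8A
s_2 = Round(s_1, k_1) = 0xDFDCE4
s_3 = Round(s_2, k_2) = 0x963D19
s_4 = Round(s_3, k_3) = 0x8F4387

0x8F4387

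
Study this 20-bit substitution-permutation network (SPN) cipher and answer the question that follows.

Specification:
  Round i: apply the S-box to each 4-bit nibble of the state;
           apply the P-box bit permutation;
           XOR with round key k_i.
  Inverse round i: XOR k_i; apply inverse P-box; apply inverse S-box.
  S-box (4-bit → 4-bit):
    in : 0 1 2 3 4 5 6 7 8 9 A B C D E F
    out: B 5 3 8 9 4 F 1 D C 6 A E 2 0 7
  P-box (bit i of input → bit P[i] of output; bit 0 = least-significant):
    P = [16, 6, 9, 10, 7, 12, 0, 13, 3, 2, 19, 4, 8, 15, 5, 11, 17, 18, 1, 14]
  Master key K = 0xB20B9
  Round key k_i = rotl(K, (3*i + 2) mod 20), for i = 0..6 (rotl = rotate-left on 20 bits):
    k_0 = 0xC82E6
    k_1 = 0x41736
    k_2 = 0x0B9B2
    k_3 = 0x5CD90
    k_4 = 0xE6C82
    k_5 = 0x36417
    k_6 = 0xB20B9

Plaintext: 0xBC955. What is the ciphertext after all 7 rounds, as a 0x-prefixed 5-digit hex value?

s_0 = plaintext = 0xBC955
s_1 = Round(s_0, k_0) = 0x048D7
s_2 = Round(s_1, k_1) = 0xB4E2E
s_3 = Round(s_2, k_2) = 0x4E032
s_4 = Round(s_3, k_3) = 0x6ADCC
s_5 = Round(s_4, k_4) = 0x89AE5
s_6 = Round(s_5, k_5) = 0x92E31
s_7 = Round(s_6, k_6) = 0xAC3BB

0xAC3BB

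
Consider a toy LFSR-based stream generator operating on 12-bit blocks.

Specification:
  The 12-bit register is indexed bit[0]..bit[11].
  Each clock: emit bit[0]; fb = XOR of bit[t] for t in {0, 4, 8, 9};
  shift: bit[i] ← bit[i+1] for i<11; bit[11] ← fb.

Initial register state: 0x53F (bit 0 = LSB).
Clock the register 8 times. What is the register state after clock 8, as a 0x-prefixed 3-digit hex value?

0x435

reg_0 = 0x53F
clock 1: out=1, reg = 0xA9F
clock 2: out=1, reg = 0xD4F
clock 3: out=1, reg = 0x6A7
clock 4: out=1, reg = 0x353
clock 5: out=1, reg = 0x1A9
clock 6: out=1, reg = 0x0D4
clock 7: out=0, reg = 0x86A
clock 8: out=0, reg = 0x435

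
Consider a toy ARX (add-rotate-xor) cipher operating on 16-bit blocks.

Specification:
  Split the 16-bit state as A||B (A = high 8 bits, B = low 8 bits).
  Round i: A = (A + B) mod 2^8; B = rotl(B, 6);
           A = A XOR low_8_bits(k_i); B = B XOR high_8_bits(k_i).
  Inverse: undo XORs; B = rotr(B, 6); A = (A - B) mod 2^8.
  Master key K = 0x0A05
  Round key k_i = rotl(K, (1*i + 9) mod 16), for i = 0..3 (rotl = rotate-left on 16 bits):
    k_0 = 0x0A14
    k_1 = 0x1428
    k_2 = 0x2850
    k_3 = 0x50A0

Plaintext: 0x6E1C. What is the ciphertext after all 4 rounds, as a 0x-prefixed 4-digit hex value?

s_0 = plaintext = 0x6E1C
s_1 = Round(s_0, k_0) = 0x9E0D
s_2 = Round(s_1, k_1) = 0x8357
s_3 = Round(s_2, k_2) = 0x8AFD
s_4 = Round(s_3, k_3) = 0x272F

0x272F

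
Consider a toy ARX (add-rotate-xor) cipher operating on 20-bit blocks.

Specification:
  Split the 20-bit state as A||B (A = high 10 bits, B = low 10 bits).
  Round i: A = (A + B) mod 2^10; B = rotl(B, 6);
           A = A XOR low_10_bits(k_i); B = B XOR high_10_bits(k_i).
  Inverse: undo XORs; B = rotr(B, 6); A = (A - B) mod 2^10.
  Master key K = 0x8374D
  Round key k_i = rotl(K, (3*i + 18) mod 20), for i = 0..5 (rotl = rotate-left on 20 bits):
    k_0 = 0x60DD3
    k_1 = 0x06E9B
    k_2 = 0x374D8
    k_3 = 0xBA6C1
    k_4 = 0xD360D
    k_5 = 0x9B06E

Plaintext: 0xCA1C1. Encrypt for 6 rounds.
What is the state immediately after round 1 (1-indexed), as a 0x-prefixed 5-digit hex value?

s_0 = plaintext = 0xCA1C1
s_1 = Round(s_0, k_0) = 0x4E9DF
s_2 = Round(s_1, k_1) = 0x60BC6
s_3 = Round(s_2, k_2) = 0x64161
s_4 = Round(s_3, k_3) = 0x0C2BF
s_5 = Round(s_4, k_4) = 0x388A6
s_6 = Round(s_5, k_5) = 0x79BE6

0x4E9DF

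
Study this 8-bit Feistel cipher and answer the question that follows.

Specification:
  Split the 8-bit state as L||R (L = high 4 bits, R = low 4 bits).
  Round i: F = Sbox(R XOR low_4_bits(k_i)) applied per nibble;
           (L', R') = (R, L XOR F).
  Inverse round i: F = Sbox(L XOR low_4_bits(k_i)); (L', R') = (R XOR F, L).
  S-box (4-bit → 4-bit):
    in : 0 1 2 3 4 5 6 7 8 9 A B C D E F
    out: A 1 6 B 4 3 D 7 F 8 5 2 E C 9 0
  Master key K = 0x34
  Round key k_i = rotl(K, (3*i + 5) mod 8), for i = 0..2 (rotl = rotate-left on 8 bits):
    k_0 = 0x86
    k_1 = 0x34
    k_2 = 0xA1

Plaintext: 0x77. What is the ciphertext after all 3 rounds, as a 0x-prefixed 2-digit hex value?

0x1C

s_0 = plaintext = 0x77
s_1 = Round(s_0, k_0) = 0x76
s_2 = Round(s_1, k_1) = 0x61
s_3 = Round(s_2, k_2) = 0x1C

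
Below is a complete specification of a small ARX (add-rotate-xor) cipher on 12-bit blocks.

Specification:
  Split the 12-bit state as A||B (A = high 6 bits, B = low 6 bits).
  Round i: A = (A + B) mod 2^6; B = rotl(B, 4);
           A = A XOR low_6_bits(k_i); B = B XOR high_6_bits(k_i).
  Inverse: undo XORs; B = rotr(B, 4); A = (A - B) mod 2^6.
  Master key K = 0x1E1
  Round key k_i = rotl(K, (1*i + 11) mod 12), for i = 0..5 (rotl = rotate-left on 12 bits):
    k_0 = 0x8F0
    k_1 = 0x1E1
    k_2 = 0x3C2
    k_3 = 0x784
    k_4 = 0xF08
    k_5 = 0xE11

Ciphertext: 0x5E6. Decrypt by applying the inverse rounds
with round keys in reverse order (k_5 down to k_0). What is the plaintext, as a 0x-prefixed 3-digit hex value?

s_0 = ciphertext = 0x5E6
s_1 = InvRound(s_0, k_5) = 0x379
s_2 = InvRound(s_1, k_4) = 0xC54
s_3 = InvRound(s_2, k_3) = 0x368
s_4 = InvRound(s_3, k_2) = 0xC5E
s_5 = InvRound(s_4, k_1) = 0xAE5
s_6 = InvRound(s_5, k_0) = 0x0D8

0x0D8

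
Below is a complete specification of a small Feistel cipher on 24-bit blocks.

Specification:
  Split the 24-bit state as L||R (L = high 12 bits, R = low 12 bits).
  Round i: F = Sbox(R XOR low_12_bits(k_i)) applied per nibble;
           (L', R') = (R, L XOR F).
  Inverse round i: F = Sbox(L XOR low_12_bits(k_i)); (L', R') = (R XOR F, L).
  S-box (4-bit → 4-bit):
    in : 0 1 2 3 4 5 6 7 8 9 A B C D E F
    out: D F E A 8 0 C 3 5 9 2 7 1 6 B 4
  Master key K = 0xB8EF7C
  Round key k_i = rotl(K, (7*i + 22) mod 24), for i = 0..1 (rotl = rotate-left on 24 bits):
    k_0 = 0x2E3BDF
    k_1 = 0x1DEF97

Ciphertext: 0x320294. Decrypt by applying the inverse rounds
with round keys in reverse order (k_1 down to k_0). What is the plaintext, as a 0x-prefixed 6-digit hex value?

0x6853E7

s_0 = ciphertext = 0x320294
s_1 = InvRound(s_0, k_1) = 0x3E7320
s_2 = InvRound(s_1, k_0) = 0x6853E7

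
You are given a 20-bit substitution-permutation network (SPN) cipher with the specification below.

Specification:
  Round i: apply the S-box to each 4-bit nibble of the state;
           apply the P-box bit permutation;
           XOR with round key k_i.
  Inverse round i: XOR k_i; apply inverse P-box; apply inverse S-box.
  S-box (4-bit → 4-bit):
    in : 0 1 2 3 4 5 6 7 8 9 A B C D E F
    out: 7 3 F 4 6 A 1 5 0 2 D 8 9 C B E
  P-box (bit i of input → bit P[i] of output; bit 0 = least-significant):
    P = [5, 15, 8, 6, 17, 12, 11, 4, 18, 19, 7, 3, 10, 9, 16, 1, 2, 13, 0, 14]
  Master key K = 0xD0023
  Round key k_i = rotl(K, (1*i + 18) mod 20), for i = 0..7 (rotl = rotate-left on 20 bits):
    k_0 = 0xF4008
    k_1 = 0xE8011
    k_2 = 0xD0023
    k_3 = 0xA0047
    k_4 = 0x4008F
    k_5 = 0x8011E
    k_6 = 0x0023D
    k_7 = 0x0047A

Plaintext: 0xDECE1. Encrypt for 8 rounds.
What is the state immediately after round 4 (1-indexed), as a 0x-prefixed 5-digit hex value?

0x178A1

s_0 = plaintext = 0xDECE1
s_1 = Round(s_0, k_0) = 0x99633
s_2 = Round(s_1, k_1) = 0xAAB11
s_3 = Round(s_2, k_2) = 0xED40C
s_4 = Round(s_3, k_3) = 0x178A1
s_5 = Round(s_4, k_4) = 0x7ACBB
s_6 = Round(s_5, k_5) = 0xD0541
s_7 = Round(s_6, k_6) = 0x9DC14
s_8 = Round(s_7, k_7) = 0x7B570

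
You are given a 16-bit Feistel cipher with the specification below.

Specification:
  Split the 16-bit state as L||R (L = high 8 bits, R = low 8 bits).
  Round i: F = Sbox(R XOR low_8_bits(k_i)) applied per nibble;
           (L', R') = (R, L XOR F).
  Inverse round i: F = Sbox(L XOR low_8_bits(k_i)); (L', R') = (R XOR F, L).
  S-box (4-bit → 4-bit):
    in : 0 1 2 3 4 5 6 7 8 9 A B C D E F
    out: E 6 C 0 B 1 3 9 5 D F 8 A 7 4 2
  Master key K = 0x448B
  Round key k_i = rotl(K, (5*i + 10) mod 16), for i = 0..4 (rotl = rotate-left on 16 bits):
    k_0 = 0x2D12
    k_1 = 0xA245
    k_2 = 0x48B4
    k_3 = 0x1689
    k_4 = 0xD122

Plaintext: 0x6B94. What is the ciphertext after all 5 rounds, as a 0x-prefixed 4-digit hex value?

0x067A

s_0 = plaintext = 0x6B94
s_1 = Round(s_0, k_0) = 0x9438
s_2 = Round(s_1, k_1) = 0x3803
s_3 = Round(s_2, k_2) = 0x03B1
s_4 = Round(s_3, k_3) = 0xB106
s_5 = Round(s_4, k_4) = 0x067A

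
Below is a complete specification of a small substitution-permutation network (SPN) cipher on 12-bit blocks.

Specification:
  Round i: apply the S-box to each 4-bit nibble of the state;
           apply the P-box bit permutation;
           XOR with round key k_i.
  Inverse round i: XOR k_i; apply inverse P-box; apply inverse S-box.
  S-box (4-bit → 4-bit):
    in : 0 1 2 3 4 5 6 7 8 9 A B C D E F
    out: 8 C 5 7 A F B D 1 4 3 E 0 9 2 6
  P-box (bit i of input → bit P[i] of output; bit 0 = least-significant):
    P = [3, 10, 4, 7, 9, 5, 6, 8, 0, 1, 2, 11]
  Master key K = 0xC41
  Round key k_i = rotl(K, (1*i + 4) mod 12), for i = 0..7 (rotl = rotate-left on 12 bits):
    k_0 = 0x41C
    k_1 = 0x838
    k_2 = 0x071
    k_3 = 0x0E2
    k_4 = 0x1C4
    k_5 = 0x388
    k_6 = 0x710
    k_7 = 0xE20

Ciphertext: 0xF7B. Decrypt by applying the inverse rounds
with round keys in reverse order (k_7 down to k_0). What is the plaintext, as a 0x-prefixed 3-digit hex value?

0x235

s_0 = ciphertext = 0xF7B
s_1 = InvRound(s_0, k_7) = 0xA12
s_2 = InvRound(s_1, k_6) = 0x40E
s_3 = InvRound(s_2, k_5) = 0xFD4
s_4 = InvRound(s_3, k_4) = 0x08F
s_5 = InvRound(s_4, k_3) = 0x2F8
s_6 = InvRound(s_5, k_2) = 0x88D
s_7 = InvRound(s_6, k_1) = 0x2E1
s_8 = InvRound(s_7, k_0) = 0x235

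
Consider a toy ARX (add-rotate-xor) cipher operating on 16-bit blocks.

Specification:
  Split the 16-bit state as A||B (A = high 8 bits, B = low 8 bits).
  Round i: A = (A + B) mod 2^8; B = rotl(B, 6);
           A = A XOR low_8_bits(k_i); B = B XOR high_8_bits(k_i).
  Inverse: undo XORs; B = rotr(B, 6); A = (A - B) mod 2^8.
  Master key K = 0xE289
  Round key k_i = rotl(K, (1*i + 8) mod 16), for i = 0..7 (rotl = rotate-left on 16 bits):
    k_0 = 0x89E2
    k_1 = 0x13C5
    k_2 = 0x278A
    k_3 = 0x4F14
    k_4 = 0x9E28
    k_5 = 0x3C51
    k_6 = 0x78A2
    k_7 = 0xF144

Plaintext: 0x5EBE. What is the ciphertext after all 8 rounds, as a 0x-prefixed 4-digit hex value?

0x7479

s_0 = plaintext = 0x5EBE
s_1 = Round(s_0, k_0) = 0xFE26
s_2 = Round(s_1, k_1) = 0xE19A
s_3 = Round(s_2, k_2) = 0xF181
s_4 = Round(s_3, k_3) = 0x662F
s_5 = Round(s_4, k_4) = 0xBD55
s_6 = Round(s_5, k_5) = 0x4369
s_7 = Round(s_6, k_6) = 0x0E22
s_8 = Round(s_7, k_7) = 0x7479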